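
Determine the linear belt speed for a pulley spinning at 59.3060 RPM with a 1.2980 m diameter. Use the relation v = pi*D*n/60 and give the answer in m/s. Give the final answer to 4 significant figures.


v = pi * 1.2980 * 59.3060 / 60
v = 4.031 m/s


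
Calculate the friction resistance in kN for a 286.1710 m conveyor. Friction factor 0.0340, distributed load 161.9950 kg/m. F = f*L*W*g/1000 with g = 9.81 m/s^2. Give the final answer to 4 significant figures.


F = 0.0340 * 286.1710 * 161.9950 * 9.81 / 1000
F = 15.46 kN


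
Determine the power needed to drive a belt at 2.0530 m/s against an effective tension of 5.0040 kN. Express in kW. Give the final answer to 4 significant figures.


P = Te * v = 5.0040 * 2.0530
P = 10.27 kW


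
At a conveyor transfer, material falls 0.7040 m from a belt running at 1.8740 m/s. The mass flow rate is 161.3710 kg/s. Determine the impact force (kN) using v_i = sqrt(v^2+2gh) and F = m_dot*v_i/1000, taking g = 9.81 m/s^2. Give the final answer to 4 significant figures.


v_i = sqrt(1.8740^2 + 2*9.81*0.7040) = 4.16225 m/s
F = 161.3710 * 4.16225 / 1000
F = 0.6717 kN


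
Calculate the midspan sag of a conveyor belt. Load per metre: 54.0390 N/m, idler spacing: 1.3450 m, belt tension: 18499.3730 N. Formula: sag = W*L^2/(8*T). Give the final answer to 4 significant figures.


sag = 54.0390 * 1.3450^2 / (8 * 18499.3730)
sag = 0.0006605 m


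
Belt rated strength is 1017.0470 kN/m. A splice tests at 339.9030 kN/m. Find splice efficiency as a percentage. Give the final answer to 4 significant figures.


Eff = 339.9030 / 1017.0470 * 100
Eff = 33.42 %


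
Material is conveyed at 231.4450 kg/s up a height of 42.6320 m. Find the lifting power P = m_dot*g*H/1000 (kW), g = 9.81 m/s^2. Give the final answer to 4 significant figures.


P = 231.4450 * 9.81 * 42.6320 / 1000
P = 96.79 kW


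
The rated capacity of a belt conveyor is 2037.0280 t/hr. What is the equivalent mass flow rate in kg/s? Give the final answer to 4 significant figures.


m_dot = 2037.0280 * 1000 / 3600
m_dot = 565.8 kg/s


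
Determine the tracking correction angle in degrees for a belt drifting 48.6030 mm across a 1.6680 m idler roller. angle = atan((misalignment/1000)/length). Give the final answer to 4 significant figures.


misalign_m = 48.6030 / 1000 = 0.048603 m
angle = atan(0.048603 / 1.6680)
angle = 1.669 deg


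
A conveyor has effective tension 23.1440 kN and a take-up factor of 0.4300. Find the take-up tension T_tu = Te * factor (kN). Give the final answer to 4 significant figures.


T_tu = 23.1440 * 0.4300
T_tu = 9.952 kN


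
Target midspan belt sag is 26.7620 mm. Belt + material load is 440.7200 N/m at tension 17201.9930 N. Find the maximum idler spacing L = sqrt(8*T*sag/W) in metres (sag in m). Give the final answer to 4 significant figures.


sag = 26.7620/1000 = 0.026762 m
L = sqrt(8 * 17201.9930 * 0.026762 / 440.7200)
L = 2.891 m


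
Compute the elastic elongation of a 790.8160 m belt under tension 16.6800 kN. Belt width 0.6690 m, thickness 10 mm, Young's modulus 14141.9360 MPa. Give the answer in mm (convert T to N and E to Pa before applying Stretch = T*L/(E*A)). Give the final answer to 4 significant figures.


A = 0.6690 * 0.01 = 0.00669 m^2
Stretch = 16.6800*1000 * 790.8160 / (14141.9360e6 * 0.00669) * 1000
Stretch = 139.4 mm


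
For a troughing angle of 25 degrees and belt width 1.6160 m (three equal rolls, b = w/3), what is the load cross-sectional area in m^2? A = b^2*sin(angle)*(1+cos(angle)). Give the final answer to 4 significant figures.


b = 1.6160/3 = 0.538667 m
A = 0.538667^2 * sin(25 deg) * (1 + cos(25 deg))
A = 0.2338 m^2


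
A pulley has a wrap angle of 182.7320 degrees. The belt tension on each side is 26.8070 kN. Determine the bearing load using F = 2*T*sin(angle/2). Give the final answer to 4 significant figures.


F = 2 * 26.8070 * sin(182.7320/2 deg)
F = 53.60 kN


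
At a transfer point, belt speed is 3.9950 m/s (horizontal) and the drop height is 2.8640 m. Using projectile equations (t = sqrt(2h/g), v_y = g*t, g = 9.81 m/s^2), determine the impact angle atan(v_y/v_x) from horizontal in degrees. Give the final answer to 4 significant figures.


t = sqrt(2*2.8640/9.81) = 0.76413 s
v_y = 9.81 * 0.76413 = 7.49612 m/s
angle = atan(7.49612 / 3.9950) = 61.94 deg


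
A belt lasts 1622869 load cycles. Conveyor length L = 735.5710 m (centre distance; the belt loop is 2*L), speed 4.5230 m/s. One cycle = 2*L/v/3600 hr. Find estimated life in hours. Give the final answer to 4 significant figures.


cycle_time = 2 * 735.5710 / 4.5230 / 3600 = 0.0903494 hr
life = 1622869 * 0.0903494 = 146600 hours


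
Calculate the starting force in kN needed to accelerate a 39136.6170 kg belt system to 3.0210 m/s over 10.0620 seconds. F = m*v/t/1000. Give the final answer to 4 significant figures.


F = 39136.6170 * 3.0210 / 10.0620 / 1000
F = 11.75 kN


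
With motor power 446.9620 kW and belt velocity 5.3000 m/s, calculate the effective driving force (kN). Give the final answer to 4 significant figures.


Te = P / v = 446.9620 / 5.3000
Te = 84.33 kN


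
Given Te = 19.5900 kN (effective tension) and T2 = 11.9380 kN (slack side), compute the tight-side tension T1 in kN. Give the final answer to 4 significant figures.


T1 = Te + T2 = 19.5900 + 11.9380
T1 = 31.53 kN


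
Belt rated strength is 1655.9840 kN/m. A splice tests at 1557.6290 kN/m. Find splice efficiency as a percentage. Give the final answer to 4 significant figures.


Eff = 1557.6290 / 1655.9840 * 100
Eff = 94.06 %


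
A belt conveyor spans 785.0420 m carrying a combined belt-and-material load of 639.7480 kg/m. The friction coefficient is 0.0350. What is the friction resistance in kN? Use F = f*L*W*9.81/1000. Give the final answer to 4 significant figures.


F = 0.0350 * 785.0420 * 639.7480 * 9.81 / 1000
F = 172.4 kN


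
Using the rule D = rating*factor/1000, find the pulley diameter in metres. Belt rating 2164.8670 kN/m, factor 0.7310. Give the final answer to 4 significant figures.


D = 2164.8670 * 0.7310 / 1000
D = 1.583 m


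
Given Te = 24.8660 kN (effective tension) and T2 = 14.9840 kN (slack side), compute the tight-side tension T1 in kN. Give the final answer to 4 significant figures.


T1 = Te + T2 = 24.8660 + 14.9840
T1 = 39.85 kN


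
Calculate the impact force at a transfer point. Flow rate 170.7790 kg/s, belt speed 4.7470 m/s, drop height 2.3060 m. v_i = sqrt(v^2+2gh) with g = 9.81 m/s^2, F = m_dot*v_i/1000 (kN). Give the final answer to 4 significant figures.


v_i = sqrt(4.7470^2 + 2*9.81*2.3060) = 8.23272 m/s
F = 170.7790 * 8.23272 / 1000
F = 1.406 kN


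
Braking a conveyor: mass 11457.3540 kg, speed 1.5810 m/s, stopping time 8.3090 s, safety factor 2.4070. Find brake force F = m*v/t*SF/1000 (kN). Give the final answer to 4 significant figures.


F = 11457.3540 * 1.5810 / 8.3090 * 2.4070 / 1000
F = 5.247 kN


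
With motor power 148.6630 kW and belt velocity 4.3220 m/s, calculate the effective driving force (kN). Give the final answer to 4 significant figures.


Te = P / v = 148.6630 / 4.3220
Te = 34.40 kN


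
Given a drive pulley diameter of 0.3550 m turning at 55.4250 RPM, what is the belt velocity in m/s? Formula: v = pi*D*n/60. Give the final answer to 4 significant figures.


v = pi * 0.3550 * 55.4250 / 60
v = 1.030 m/s


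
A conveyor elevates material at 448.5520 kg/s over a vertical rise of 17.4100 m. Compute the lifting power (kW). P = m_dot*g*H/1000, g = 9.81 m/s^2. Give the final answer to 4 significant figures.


P = 448.5520 * 9.81 * 17.4100 / 1000
P = 76.61 kW


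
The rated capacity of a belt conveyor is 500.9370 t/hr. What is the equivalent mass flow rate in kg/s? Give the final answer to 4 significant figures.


m_dot = 500.9370 * 1000 / 3600
m_dot = 139.1 kg/s


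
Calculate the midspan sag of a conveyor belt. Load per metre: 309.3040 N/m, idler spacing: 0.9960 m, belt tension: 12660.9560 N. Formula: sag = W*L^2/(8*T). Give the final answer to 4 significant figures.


sag = 309.3040 * 0.9960^2 / (8 * 12660.9560)
sag = 0.003029 m


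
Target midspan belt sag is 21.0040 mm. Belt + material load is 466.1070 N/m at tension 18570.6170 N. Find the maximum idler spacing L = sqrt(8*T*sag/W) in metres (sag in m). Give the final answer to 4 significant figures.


sag = 21.0040/1000 = 0.021004 m
L = sqrt(8 * 18570.6170 * 0.021004 / 466.1070)
L = 2.587 m


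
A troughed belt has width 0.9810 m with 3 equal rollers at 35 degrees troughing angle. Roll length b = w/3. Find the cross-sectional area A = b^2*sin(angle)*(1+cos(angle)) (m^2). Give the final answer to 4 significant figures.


b = 0.9810/3 = 0.327 m
A = 0.327^2 * sin(35 deg) * (1 + cos(35 deg))
A = 0.1116 m^2


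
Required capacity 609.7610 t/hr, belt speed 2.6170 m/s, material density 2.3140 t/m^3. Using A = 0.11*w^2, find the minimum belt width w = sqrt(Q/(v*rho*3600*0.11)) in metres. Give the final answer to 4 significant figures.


A_req = 609.7610 / (2.6170 * 2.3140 * 3600) = 0.0279698 m^2
w = sqrt(0.0279698 / 0.11)
w = 0.5043 m


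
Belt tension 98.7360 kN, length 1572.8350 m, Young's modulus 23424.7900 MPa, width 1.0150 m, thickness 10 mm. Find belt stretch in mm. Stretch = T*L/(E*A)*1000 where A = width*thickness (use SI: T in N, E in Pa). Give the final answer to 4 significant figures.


A = 1.0150 * 0.01 = 0.01015 m^2
Stretch = 98.7360*1000 * 1572.8350 / (23424.7900e6 * 0.01015) * 1000
Stretch = 653.2 mm


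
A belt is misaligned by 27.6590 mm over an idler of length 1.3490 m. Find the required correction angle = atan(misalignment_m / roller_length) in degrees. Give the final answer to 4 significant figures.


misalign_m = 27.6590 / 1000 = 0.027659 m
angle = atan(0.027659 / 1.3490)
angle = 1.175 deg


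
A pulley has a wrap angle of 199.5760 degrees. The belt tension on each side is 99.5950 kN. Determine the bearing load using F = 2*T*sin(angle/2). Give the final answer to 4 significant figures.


F = 2 * 99.5950 * sin(199.5760/2 deg)
F = 196.3 kN


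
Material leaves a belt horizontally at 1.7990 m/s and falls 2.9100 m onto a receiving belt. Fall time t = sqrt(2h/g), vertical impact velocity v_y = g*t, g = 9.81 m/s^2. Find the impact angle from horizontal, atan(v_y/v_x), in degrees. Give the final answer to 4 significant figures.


t = sqrt(2*2.9100/9.81) = 0.770242 s
v_y = 9.81 * 0.770242 = 7.55607 m/s
angle = atan(7.55607 / 1.7990) = 76.61 deg


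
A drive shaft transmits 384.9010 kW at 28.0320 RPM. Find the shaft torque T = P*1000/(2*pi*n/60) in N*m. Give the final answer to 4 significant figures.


omega = 2*pi*28.0320/60 = 2.9355 rad/s
T = 384.9010*1000 / 2.9355
T = 131100 N*m


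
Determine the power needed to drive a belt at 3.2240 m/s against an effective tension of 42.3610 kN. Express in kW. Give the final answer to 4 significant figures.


P = Te * v = 42.3610 * 3.2240
P = 136.6 kW


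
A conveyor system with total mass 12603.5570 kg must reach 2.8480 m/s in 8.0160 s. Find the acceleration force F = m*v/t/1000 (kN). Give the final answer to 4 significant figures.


F = 12603.5570 * 2.8480 / 8.0160 / 1000
F = 4.478 kN


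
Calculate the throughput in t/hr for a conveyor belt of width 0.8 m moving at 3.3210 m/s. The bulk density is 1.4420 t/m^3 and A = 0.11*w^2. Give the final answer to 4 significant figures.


A = 0.11 * 0.8^2 = 0.0704 m^2
C = 0.0704 * 3.3210 * 1.4420 * 3600
C = 1214 t/hr


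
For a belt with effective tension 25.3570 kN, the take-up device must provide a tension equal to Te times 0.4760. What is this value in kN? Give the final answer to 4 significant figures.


T_tu = 25.3570 * 0.4760
T_tu = 12.07 kN


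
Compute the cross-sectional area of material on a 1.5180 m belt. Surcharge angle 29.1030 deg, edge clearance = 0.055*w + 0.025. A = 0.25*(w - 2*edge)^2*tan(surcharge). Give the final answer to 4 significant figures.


edge = 0.055*1.5180 + 0.025 = 0.10849 m
ew = 1.5180 - 2*0.10849 = 1.30102 m
A = 0.25 * 1.30102^2 * tan(29.1030 deg)
A = 0.2356 m^2


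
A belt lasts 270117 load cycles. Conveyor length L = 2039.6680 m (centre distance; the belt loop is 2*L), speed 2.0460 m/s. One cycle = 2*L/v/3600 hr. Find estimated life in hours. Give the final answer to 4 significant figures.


cycle_time = 2 * 2039.6680 / 2.0460 / 3600 = 0.553836 hr
life = 270117 * 0.553836 = 149600 hours


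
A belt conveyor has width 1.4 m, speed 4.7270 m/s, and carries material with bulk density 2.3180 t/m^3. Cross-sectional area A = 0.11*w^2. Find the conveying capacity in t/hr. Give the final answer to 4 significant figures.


A = 0.11 * 1.4^2 = 0.2156 m^2
C = 0.2156 * 4.7270 * 2.3180 * 3600
C = 8505 t/hr


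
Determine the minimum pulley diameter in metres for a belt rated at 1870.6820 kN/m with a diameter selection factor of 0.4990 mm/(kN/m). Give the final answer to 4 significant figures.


D = 1870.6820 * 0.4990 / 1000
D = 0.9335 m


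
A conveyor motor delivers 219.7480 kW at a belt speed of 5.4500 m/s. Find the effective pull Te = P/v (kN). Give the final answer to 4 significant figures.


Te = P / v = 219.7480 / 5.4500
Te = 40.32 kN


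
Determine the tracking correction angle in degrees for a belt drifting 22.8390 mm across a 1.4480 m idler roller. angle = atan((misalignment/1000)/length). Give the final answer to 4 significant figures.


misalign_m = 22.8390 / 1000 = 0.022839 m
angle = atan(0.022839 / 1.4480)
angle = 0.9036 deg


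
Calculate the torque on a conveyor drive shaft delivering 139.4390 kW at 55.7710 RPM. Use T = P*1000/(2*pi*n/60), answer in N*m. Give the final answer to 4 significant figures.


omega = 2*pi*55.7710/60 = 5.84033 rad/s
T = 139.4390*1000 / 5.84033
T = 23880 N*m


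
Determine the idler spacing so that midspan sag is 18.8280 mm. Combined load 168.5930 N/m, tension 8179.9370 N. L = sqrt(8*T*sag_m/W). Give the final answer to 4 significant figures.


sag = 18.8280/1000 = 0.018828 m
L = sqrt(8 * 8179.9370 * 0.018828 / 168.5930)
L = 2.703 m


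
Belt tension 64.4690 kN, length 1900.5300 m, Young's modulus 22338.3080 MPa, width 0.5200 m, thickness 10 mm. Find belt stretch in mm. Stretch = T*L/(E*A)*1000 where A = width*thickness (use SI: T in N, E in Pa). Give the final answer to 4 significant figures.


A = 0.5200 * 0.01 = 0.00520 m^2
Stretch = 64.4690*1000 * 1900.5300 / (22338.3080e6 * 0.00520) * 1000
Stretch = 1055 mm


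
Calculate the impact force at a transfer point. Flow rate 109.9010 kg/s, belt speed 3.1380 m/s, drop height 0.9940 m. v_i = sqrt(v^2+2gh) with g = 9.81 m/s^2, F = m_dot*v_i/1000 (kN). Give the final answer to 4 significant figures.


v_i = sqrt(3.1380^2 + 2*9.81*0.9940) = 5.4175 m/s
F = 109.9010 * 5.4175 / 1000
F = 0.5954 kN


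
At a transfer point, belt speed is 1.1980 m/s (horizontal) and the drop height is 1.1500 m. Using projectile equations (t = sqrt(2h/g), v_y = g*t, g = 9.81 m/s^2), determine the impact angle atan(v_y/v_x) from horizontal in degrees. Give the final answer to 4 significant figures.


t = sqrt(2*1.1500/9.81) = 0.484205 s
v_y = 9.81 * 0.484205 = 4.75005 m/s
angle = atan(4.75005 / 1.1980) = 75.84 deg


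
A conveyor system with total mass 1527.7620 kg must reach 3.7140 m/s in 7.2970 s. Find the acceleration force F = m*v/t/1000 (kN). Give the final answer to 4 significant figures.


F = 1527.7620 * 3.7140 / 7.2970 / 1000
F = 0.7776 kN


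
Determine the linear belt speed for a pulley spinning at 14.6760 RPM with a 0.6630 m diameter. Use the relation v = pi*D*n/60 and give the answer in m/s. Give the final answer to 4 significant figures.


v = pi * 0.6630 * 14.6760 / 60
v = 0.5095 m/s


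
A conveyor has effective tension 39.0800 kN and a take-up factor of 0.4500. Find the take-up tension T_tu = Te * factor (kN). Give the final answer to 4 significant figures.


T_tu = 39.0800 * 0.4500
T_tu = 17.59 kN


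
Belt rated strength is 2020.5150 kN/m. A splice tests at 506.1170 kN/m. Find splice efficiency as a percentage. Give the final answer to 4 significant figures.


Eff = 506.1170 / 2020.5150 * 100
Eff = 25.05 %


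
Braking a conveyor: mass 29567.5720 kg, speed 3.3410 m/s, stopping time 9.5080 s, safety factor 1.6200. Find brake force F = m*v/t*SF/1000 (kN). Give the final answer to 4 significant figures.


F = 29567.5720 * 3.3410 / 9.5080 * 1.6200 / 1000
F = 16.83 kN


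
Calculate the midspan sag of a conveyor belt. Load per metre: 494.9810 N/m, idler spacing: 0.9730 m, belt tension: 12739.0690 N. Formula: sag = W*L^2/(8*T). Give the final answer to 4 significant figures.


sag = 494.9810 * 0.9730^2 / (8 * 12739.0690)
sag = 0.004598 m


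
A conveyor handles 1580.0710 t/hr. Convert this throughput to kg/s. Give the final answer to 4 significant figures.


m_dot = 1580.0710 * 1000 / 3600
m_dot = 438.9 kg/s


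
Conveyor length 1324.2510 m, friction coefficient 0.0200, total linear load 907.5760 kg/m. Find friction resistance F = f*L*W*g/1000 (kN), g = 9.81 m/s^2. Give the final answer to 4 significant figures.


F = 0.0200 * 1324.2510 * 907.5760 * 9.81 / 1000
F = 235.8 kN


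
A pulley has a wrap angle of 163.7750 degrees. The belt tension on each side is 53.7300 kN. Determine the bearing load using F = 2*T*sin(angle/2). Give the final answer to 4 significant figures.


F = 2 * 53.7300 * sin(163.7750/2 deg)
F = 106.4 kN


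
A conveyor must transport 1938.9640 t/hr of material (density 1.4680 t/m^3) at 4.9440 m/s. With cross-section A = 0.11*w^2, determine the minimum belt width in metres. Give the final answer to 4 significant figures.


A_req = 1938.9640 / (4.9440 * 1.4680 * 3600) = 0.0742101 m^2
w = sqrt(0.0742101 / 0.11)
w = 0.8214 m


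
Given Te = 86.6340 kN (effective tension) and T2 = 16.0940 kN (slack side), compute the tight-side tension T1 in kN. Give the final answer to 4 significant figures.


T1 = Te + T2 = 86.6340 + 16.0940
T1 = 102.7 kN


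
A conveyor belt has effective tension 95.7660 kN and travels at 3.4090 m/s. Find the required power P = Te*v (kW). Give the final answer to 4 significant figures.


P = Te * v = 95.7660 * 3.4090
P = 326.5 kW


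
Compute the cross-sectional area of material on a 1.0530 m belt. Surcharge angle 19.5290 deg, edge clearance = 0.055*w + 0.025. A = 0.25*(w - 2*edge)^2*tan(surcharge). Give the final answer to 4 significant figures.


edge = 0.055*1.0530 + 0.025 = 0.082915 m
ew = 1.0530 - 2*0.082915 = 0.88717 m
A = 0.25 * 0.88717^2 * tan(19.5290 deg)
A = 0.06979 m^2


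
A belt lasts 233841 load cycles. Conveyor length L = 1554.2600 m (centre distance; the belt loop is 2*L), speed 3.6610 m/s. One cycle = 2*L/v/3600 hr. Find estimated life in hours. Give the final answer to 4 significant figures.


cycle_time = 2 * 1554.2600 / 3.6610 / 3600 = 0.235858 hr
life = 233841 * 0.235858 = 55150 hours


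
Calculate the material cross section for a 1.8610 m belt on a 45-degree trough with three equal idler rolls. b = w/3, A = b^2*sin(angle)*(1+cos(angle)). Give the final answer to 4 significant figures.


b = 1.8610/3 = 0.620333 m
A = 0.620333^2 * sin(45 deg) * (1 + cos(45 deg))
A = 0.4645 m^2


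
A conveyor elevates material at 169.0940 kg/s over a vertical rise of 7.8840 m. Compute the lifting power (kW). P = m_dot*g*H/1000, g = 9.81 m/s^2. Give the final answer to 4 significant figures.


P = 169.0940 * 9.81 * 7.8840 / 1000
P = 13.08 kW


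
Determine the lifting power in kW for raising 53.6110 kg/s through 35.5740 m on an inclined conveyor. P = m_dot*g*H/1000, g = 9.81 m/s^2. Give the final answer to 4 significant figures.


P = 53.6110 * 9.81 * 35.5740 / 1000
P = 18.71 kW


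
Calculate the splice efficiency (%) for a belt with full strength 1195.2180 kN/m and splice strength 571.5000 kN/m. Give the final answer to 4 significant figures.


Eff = 571.5000 / 1195.2180 * 100
Eff = 47.82 %


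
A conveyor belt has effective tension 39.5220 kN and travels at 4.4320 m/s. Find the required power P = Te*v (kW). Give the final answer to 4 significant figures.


P = Te * v = 39.5220 * 4.4320
P = 175.2 kW


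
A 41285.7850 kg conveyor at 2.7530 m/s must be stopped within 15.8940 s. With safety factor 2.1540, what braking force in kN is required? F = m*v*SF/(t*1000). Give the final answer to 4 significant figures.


F = 41285.7850 * 2.7530 / 15.8940 * 2.1540 / 1000
F = 15.40 kN


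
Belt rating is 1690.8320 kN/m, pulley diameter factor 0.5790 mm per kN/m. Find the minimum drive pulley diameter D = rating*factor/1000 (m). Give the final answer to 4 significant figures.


D = 1690.8320 * 0.5790 / 1000
D = 0.9790 m


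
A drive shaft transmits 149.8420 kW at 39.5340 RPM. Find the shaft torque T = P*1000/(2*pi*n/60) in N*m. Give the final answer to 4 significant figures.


omega = 2*pi*39.5340/60 = 4.13999 rad/s
T = 149.8420*1000 / 4.13999
T = 36190 N*m


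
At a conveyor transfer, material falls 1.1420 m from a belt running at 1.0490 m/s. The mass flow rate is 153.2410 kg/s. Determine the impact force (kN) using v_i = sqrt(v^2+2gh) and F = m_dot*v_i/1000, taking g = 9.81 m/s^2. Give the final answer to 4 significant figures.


v_i = sqrt(1.0490^2 + 2*9.81*1.1420) = 4.84834 m/s
F = 153.2410 * 4.84834 / 1000
F = 0.7430 kN


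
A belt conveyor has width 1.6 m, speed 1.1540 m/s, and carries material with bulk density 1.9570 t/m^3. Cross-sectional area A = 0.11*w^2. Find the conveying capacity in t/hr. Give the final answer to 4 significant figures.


A = 0.11 * 1.6^2 = 0.2816 m^2
C = 0.2816 * 1.1540 * 1.9570 * 3600
C = 2289 t/hr


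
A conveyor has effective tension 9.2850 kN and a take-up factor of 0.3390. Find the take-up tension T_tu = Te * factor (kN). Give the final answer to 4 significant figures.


T_tu = 9.2850 * 0.3390
T_tu = 3.148 kN


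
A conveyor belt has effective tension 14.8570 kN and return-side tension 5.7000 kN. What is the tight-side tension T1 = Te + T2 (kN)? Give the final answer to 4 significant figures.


T1 = Te + T2 = 14.8570 + 5.7000
T1 = 20.56 kN


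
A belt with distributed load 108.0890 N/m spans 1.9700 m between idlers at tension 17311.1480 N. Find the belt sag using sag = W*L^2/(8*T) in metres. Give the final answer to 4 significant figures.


sag = 108.0890 * 1.9700^2 / (8 * 17311.1480)
sag = 0.003029 m


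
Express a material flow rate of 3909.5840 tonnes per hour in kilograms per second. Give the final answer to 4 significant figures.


m_dot = 3909.5840 * 1000 / 3600
m_dot = 1086 kg/s


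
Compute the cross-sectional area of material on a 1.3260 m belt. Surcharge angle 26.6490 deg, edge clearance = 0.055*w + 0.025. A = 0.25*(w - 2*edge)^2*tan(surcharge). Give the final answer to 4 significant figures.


edge = 0.055*1.3260 + 0.025 = 0.09793 m
ew = 1.3260 - 2*0.09793 = 1.13014 m
A = 0.25 * 1.13014^2 * tan(26.6490 deg)
A = 0.1602 m^2


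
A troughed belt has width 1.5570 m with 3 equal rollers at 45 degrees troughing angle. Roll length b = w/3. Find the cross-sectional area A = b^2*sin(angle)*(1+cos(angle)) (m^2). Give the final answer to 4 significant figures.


b = 1.5570/3 = 0.519 m
A = 0.519^2 * sin(45 deg) * (1 + cos(45 deg))
A = 0.3251 m^2


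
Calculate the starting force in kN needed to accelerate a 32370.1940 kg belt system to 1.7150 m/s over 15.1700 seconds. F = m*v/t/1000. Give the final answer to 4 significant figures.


F = 32370.1940 * 1.7150 / 15.1700 / 1000
F = 3.660 kN


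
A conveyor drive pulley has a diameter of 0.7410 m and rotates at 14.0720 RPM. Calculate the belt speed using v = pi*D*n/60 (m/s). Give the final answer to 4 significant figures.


v = pi * 0.7410 * 14.0720 / 60
v = 0.5460 m/s


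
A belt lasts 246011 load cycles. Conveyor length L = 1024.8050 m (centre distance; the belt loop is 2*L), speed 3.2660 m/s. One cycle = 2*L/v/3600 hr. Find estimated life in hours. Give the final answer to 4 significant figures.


cycle_time = 2 * 1024.8050 / 3.2660 / 3600 = 0.174322 hr
life = 246011 * 0.174322 = 42890 hours


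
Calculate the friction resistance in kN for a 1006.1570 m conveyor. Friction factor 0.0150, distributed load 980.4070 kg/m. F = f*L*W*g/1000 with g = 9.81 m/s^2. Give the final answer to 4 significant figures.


F = 0.0150 * 1006.1570 * 980.4070 * 9.81 / 1000
F = 145.2 kN


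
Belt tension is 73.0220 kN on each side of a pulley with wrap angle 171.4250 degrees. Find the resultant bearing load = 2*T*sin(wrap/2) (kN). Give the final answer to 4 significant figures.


F = 2 * 73.0220 * sin(171.4250/2 deg)
F = 145.6 kN


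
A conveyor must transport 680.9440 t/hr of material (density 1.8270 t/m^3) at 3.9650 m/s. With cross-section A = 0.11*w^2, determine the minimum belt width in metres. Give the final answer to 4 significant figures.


A_req = 680.9440 / (3.9650 * 1.8270 * 3600) = 0.0261112 m^2
w = sqrt(0.0261112 / 0.11)
w = 0.4872 m


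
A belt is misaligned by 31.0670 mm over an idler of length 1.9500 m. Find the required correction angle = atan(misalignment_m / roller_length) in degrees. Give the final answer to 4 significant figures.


misalign_m = 31.0670 / 1000 = 0.031067 m
angle = atan(0.031067 / 1.9500)
angle = 0.9127 deg


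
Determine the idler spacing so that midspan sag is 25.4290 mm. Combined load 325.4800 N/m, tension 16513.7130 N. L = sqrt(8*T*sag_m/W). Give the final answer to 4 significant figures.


sag = 25.4290/1000 = 0.025429 m
L = sqrt(8 * 16513.7130 * 0.025429 / 325.4800)
L = 3.213 m


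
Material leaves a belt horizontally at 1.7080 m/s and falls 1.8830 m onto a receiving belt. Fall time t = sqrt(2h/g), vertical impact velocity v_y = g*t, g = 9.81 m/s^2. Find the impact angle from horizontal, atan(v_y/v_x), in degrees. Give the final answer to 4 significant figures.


t = sqrt(2*1.8830/9.81) = 0.619592 s
v_y = 9.81 * 0.619592 = 6.0782 m/s
angle = atan(6.0782 / 1.7080) = 74.30 deg


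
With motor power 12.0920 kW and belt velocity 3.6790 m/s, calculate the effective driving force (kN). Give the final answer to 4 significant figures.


Te = P / v = 12.0920 / 3.6790
Te = 3.287 kN


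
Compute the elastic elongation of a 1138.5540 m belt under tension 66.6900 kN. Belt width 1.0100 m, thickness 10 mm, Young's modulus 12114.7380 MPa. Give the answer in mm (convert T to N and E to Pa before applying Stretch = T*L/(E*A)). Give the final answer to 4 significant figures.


A = 1.0100 * 0.01 = 0.01010 m^2
Stretch = 66.6900*1000 * 1138.5540 / (12114.7380e6 * 0.01010) * 1000
Stretch = 620.6 mm


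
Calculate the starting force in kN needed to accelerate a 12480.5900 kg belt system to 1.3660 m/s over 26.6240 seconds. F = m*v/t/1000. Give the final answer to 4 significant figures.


F = 12480.5900 * 1.3660 / 26.6240 / 1000
F = 0.6403 kN


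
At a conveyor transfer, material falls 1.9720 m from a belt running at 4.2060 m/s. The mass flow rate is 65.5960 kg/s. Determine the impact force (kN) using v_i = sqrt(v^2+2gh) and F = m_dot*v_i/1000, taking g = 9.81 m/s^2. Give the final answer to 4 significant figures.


v_i = sqrt(4.2060^2 + 2*9.81*1.9720) = 7.50873 m/s
F = 65.5960 * 7.50873 / 1000
F = 0.4925 kN


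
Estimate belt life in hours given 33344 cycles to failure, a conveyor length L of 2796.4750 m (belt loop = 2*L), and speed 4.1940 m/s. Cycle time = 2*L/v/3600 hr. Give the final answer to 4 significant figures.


cycle_time = 2 * 2796.4750 / 4.1940 / 3600 = 0.370433 hr
life = 33344 * 0.370433 = 12350 hours


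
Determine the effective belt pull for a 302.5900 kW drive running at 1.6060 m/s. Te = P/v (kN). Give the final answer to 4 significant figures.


Te = P / v = 302.5900 / 1.6060
Te = 188.4 kN


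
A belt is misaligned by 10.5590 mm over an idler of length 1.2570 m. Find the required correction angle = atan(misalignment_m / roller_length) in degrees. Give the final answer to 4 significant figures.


misalign_m = 10.5590 / 1000 = 0.010559 m
angle = atan(0.010559 / 1.2570)
angle = 0.4813 deg


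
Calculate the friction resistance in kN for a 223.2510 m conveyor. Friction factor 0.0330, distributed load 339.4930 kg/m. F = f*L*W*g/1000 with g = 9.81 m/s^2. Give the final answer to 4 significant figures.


F = 0.0330 * 223.2510 * 339.4930 * 9.81 / 1000
F = 24.54 kN


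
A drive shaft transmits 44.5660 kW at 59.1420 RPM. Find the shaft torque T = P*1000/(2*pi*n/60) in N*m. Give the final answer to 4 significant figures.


omega = 2*pi*59.1420/60 = 6.19334 rad/s
T = 44.5660*1000 / 6.19334
T = 7196 N*m


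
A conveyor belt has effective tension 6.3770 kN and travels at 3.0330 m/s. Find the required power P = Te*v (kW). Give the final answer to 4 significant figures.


P = Te * v = 6.3770 * 3.0330
P = 19.34 kW


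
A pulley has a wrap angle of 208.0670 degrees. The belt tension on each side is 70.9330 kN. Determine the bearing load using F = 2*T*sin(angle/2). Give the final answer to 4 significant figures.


F = 2 * 70.9330 * sin(208.0670/2 deg)
F = 137.6 kN


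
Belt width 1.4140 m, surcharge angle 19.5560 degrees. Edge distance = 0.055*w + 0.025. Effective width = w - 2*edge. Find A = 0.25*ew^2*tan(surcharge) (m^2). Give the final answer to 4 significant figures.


edge = 0.055*1.4140 + 0.025 = 0.10277 m
ew = 1.4140 - 2*0.10277 = 1.20846 m
A = 0.25 * 1.20846^2 * tan(19.5560 deg)
A = 0.1297 m^2


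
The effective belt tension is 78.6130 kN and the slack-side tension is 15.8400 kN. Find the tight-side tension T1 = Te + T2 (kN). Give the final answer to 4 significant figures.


T1 = Te + T2 = 78.6130 + 15.8400
T1 = 94.45 kN


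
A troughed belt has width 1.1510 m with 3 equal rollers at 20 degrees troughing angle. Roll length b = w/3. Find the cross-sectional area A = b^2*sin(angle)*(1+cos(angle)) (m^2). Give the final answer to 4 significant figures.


b = 1.1510/3 = 0.383667 m
A = 0.383667^2 * sin(20 deg) * (1 + cos(20 deg))
A = 0.09765 m^2


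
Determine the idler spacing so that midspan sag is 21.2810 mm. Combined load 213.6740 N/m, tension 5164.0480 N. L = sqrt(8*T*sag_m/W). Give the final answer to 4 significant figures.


sag = 21.2810/1000 = 0.021281 m
L = sqrt(8 * 5164.0480 * 0.021281 / 213.6740)
L = 2.028 m


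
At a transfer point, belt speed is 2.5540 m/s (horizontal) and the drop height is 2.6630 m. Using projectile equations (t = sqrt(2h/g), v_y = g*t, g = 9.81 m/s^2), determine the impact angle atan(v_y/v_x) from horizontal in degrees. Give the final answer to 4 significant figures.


t = sqrt(2*2.6630/9.81) = 0.736828 s
v_y = 9.81 * 0.736828 = 7.22828 m/s
angle = atan(7.22828 / 2.5540) = 70.54 deg


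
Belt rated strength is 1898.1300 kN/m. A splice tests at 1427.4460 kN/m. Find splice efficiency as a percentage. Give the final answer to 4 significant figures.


Eff = 1427.4460 / 1898.1300 * 100
Eff = 75.20 %


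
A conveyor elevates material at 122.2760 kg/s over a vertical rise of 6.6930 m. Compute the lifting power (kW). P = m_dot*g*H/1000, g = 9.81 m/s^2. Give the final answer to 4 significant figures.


P = 122.2760 * 9.81 * 6.6930 / 1000
P = 8.028 kW


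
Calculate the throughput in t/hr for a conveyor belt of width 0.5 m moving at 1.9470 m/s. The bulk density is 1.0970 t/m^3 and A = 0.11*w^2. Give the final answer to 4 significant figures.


A = 0.11 * 0.5^2 = 0.0275 m^2
C = 0.0275 * 1.9470 * 1.0970 * 3600
C = 211.5 t/hr


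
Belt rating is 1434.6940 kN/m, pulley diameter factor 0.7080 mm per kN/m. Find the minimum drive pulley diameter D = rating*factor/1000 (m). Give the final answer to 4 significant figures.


D = 1434.6940 * 0.7080 / 1000
D = 1.016 m


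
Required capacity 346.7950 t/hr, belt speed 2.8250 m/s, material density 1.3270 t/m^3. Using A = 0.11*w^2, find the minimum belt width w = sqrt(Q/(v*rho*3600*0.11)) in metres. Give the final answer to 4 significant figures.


A_req = 346.7950 / (2.8250 * 1.3270 * 3600) = 0.0256969 m^2
w = sqrt(0.0256969 / 0.11)
w = 0.4833 m


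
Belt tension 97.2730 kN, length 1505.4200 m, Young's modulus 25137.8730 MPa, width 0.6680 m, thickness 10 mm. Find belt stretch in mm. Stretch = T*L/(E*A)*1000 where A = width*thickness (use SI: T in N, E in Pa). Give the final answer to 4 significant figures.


A = 0.6680 * 0.01 = 0.00668 m^2
Stretch = 97.2730*1000 * 1505.4200 / (25137.8730e6 * 0.00668) * 1000
Stretch = 872.1 mm


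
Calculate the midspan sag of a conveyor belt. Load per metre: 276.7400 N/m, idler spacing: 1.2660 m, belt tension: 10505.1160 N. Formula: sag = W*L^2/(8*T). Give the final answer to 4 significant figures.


sag = 276.7400 * 1.2660^2 / (8 * 10505.1160)
sag = 0.005278 m


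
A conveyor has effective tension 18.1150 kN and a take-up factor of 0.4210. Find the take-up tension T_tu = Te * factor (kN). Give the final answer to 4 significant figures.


T_tu = 18.1150 * 0.4210
T_tu = 7.626 kN


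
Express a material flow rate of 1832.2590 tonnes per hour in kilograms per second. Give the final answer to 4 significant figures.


m_dot = 1832.2590 * 1000 / 3600
m_dot = 509.0 kg/s


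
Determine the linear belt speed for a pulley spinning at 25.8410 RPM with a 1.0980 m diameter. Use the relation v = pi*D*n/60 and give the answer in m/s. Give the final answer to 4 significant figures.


v = pi * 1.0980 * 25.8410 / 60
v = 1.486 m/s


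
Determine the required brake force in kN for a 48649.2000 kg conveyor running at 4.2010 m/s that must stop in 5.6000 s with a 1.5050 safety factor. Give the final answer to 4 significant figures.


F = 48649.2000 * 4.2010 / 5.6000 * 1.5050 / 1000
F = 54.93 kN


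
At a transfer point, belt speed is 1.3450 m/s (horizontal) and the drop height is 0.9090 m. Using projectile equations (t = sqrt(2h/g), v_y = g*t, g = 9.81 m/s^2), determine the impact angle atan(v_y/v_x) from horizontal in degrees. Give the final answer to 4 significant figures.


t = sqrt(2*0.9090/9.81) = 0.430489 s
v_y = 9.81 * 0.430489 = 4.2231 m/s
angle = atan(4.2231 / 1.3450) = 72.33 deg


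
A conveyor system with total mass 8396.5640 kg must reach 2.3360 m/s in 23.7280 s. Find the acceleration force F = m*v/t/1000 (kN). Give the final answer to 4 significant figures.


F = 8396.5640 * 2.3360 / 23.7280 / 1000
F = 0.8266 kN


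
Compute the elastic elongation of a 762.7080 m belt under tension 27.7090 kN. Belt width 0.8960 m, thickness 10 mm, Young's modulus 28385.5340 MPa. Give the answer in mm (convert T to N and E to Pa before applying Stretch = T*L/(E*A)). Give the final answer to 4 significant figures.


A = 0.8960 * 0.01 = 0.00896 m^2
Stretch = 27.7090*1000 * 762.7080 / (28385.5340e6 * 0.00896) * 1000
Stretch = 83.09 mm


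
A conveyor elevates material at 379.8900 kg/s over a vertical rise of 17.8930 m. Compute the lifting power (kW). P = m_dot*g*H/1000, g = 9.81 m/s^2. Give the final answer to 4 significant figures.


P = 379.8900 * 9.81 * 17.8930 / 1000
P = 66.68 kW


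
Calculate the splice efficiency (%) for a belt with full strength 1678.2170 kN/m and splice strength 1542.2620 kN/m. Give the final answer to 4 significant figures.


Eff = 1542.2620 / 1678.2170 * 100
Eff = 91.90 %


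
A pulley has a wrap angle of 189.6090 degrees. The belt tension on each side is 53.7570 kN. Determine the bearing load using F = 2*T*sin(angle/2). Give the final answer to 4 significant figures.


F = 2 * 53.7570 * sin(189.6090/2 deg)
F = 107.1 kN


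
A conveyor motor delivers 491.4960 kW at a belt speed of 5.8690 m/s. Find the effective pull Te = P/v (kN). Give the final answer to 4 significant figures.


Te = P / v = 491.4960 / 5.8690
Te = 83.74 kN


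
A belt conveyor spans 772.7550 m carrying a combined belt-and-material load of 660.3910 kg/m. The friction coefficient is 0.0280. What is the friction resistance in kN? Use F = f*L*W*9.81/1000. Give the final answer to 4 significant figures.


F = 0.0280 * 772.7550 * 660.3910 * 9.81 / 1000
F = 140.2 kN


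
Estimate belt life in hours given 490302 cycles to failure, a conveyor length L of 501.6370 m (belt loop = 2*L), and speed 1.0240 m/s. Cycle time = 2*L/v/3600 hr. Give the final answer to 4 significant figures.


cycle_time = 2 * 501.6370 / 1.0240 / 3600 = 0.272155 hr
life = 490302 * 0.272155 = 133400 hours


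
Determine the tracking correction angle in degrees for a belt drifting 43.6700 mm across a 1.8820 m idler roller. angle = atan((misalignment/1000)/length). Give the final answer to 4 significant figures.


misalign_m = 43.6700 / 1000 = 0.043670 m
angle = atan(0.043670 / 1.8820)
angle = 1.329 deg


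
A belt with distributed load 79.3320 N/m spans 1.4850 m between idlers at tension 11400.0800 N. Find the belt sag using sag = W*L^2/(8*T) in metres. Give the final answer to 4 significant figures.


sag = 79.3320 * 1.4850^2 / (8 * 11400.0800)
sag = 0.001918 m


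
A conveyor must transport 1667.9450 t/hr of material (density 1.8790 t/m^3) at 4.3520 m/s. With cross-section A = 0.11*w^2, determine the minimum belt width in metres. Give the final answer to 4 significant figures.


A_req = 1667.9450 / (4.3520 * 1.8790 * 3600) = 0.0566583 m^2
w = sqrt(0.0566583 / 0.11)
w = 0.7177 m


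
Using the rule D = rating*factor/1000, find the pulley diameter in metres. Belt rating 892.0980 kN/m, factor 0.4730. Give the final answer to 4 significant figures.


D = 892.0980 * 0.4730 / 1000
D = 0.4220 m


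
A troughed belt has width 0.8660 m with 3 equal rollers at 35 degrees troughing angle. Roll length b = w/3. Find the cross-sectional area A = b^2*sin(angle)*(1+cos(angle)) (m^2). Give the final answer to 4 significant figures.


b = 0.8660/3 = 0.288667 m
A = 0.288667^2 * sin(35 deg) * (1 + cos(35 deg))
A = 0.08695 m^2


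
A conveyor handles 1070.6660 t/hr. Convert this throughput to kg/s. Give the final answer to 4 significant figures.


m_dot = 1070.6660 * 1000 / 3600
m_dot = 297.4 kg/s


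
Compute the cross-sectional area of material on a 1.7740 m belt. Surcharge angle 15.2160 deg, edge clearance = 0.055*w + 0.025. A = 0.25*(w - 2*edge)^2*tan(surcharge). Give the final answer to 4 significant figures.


edge = 0.055*1.7740 + 0.025 = 0.12257 m
ew = 1.7740 - 2*0.12257 = 1.52886 m
A = 0.25 * 1.52886^2 * tan(15.2160 deg)
A = 0.1589 m^2


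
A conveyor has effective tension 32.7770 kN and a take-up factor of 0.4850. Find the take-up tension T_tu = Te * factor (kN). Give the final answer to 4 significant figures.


T_tu = 32.7770 * 0.4850
T_tu = 15.90 kN


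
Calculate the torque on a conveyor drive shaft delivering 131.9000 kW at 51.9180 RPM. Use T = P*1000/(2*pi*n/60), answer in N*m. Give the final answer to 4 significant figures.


omega = 2*pi*51.9180/60 = 5.43684 rad/s
T = 131.9000*1000 / 5.43684
T = 24260 N*m


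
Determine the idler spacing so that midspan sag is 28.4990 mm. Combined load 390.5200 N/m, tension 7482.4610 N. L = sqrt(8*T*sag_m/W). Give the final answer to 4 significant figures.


sag = 28.4990/1000 = 0.028499 m
L = sqrt(8 * 7482.4610 * 0.028499 / 390.5200)
L = 2.090 m


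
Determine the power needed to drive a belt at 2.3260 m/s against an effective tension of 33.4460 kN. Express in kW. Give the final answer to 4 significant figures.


P = Te * v = 33.4460 * 2.3260
P = 77.80 kW


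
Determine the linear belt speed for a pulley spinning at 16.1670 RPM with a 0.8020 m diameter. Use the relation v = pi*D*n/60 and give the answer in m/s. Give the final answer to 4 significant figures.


v = pi * 0.8020 * 16.1670 / 60
v = 0.6789 m/s


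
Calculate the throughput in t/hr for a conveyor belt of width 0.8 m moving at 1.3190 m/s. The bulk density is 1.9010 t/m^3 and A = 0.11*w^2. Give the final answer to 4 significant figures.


A = 0.11 * 0.8^2 = 0.0704 m^2
C = 0.0704 * 1.3190 * 1.9010 * 3600
C = 635.5 t/hr


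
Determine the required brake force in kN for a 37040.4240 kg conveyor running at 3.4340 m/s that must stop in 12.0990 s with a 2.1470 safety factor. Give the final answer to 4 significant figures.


F = 37040.4240 * 3.4340 / 12.0990 * 2.1470 / 1000
F = 22.57 kN
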